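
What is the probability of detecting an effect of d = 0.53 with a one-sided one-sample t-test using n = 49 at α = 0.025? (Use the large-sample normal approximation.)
Power ≈ 0.96

Power calculation (one-sample t-test, normal approximation):
z_β = d · √n - z_α
z_β = 0.53 · √49 - 1.960
z_β = 0.53 · 7.000 - 1.960
z_β = 1.750

Power = Φ(z_β) = Φ(1.750) ≈ 0.960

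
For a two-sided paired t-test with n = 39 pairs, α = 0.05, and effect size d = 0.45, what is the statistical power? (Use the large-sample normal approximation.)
Power ≈ 0.80

Power calculation (paired t-test, normal approximation):
z_β = d · √n - z_{α/2}
z_β = 0.45 · √39 - 1.960
z_β = 0.45 · 6.245 - 1.960
z_β = 0.850

Power = Φ(z_β) = Φ(0.850) ≈ 0.802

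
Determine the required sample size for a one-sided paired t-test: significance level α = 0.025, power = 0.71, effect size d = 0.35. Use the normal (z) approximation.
n = 52 pairs

Sample size formula (paired t-test, normal approximation):
n = ((z_α + z_β) / d)²

z_α = 1.960 (for α = 0.025, one-sided)
z_β = 0.553 (for power = 0.71)
d = 0.35

n = ((1.960 + 0.553) / 0.35)²
n = (7.180)²
n ≈ 51.55
Round up to the next whole number: n = 52 pairs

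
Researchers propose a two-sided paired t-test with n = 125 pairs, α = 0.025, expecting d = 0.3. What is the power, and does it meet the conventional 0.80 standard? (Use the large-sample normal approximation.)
Power ≈ 0.87; the study is adequately powered (power ≥ 0.80)

Power calculation (paired t-test, normal approximation):
z_β = d · √n - z_{α/2}
z_β = 0.3 · √125 - 2.241
z_β = 0.3 · 11.180 - 2.241
z_β = 1.113

Power = Φ(z_β) = Φ(1.113) ≈ 0.867

Effect size d = 0.3 is small by Cohen's convention (0.2/0.5/0.8).

Threshold: power ≥ 0.80 is conventionally adequate.
Power ≈ 0.87 → the study is adequately powered (power ≥ 0.80).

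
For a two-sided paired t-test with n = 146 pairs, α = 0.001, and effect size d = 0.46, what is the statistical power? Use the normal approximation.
Power ≈ 0.99

Power calculation (paired t-test, normal approximation):
z_β = d · √n - z_{α/2}
z_β = 0.46 · √146 - 3.291
z_β = 0.46 · 12.083 - 3.291
z_β = 2.268

Power = Φ(z_β) = Φ(2.268) ≈ 0.988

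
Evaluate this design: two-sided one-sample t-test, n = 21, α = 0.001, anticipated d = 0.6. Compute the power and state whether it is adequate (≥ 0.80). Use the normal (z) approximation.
Power ≈ 0.29; the study is underpowered (power < 0.80)

Power calculation (one-sample t-test, normal approximation):
z_β = d · √n - z_{α/2}
z_β = 0.6 · √21 - 3.291
z_β = 0.6 · 4.583 - 3.291
z_β = -0.541

Power = Φ(z_β) = Φ(-0.541) ≈ 0.294

Effect size d = 0.6 is medium by Cohen's convention (0.2/0.5/0.8).

Threshold: power ≥ 0.80 is conventionally adequate.
Power ≈ 0.29 → the study is underpowered (power < 0.80).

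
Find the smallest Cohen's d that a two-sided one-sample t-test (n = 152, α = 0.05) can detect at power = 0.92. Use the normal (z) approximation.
d ≈ 0.27

Minimum detectable effect (one-sample t-test, normal approximation):
d = (z_{α/2} + z_β) / √n
d = (1.960 + 1.405) / √152
d = 3.365 / 12.329
d ≈ 0.27

By Cohen's convention (0.2 small / 0.5 medium / 0.8 large): small effect.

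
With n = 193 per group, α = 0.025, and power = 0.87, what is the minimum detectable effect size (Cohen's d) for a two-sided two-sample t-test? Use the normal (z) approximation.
d ≈ 0.34

Minimum detectable effect (two-sample t-test, normal approximation):
d = (z_{α/2} + z_β) / √(n/2)
d = (2.241 + 1.126) / √(193/2)
d = 3.368 / 9.823
d ≈ 0.34

By Cohen's convention (0.2 small / 0.5 medium / 0.8 large): small effect.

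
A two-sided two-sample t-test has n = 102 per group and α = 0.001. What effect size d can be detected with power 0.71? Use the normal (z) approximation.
d ≈ 0.54

Minimum detectable effect (two-sample t-test, normal approximation):
d = (z_{α/2} + z_β) / √(n/2)
d = (3.291 + 0.553) / √(102/2)
d = 3.844 / 7.141
d ≈ 0.54

By Cohen's convention (0.2 small / 0.5 medium / 0.8 large): medium effect.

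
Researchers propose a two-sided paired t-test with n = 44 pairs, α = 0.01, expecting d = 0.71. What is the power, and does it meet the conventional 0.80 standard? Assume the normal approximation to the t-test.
Power ≈ 0.98; the study is adequately powered (power ≥ 0.80)

Power calculation (paired t-test, normal approximation):
z_β = d · √n - z_{α/2}
z_β = 0.71 · √44 - 2.576
z_β = 0.71 · 6.633 - 2.576
z_β = 2.134

Power = Φ(z_β) = Φ(2.134) ≈ 0.984

Effect size d = 0.71 is medium by Cohen's convention (0.2/0.5/0.8).

Threshold: power ≥ 0.80 is conventionally adequate.
Power ≈ 0.98 → the study is adequately powered (power ≥ 0.80).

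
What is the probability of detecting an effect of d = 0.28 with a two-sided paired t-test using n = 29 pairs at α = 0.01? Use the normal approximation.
Power ≈ 0.14

Power calculation (paired t-test, normal approximation):
z_β = d · √n - z_{α/2}
z_β = 0.28 · √29 - 2.576
z_β = 0.28 · 5.385 - 2.576
z_β = -1.068

Power = Φ(z_β) = Φ(-1.068) ≈ 0.143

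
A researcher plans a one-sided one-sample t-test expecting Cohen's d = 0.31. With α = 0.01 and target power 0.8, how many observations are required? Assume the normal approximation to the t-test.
n = 105

Sample size formula (one-sample t-test, normal approximation):
n = ((z_α + z_β) / d)²

z_α = 2.326 (for α = 0.01, one-sided)
z_β = 0.842 (for power = 0.8)
d = 0.31

n = ((2.326 + 0.842) / 0.31)²
n = (10.219)²
n ≈ 104.43
Round up to the next whole number: n = 105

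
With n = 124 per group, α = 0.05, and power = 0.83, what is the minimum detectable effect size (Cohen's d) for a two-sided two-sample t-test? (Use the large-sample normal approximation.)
d ≈ 0.37

Minimum detectable effect (two-sample t-test, normal approximation):
d = (z_{α/2} + z_β) / √(n/2)
d = (1.960 + 0.954) / √(124/2)
d = 2.914 / 7.874
d ≈ 0.37

By Cohen's convention (0.2 small / 0.5 medium / 0.8 large): small effect.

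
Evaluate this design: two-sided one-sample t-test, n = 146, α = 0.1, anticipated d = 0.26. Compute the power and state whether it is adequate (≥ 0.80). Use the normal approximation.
Power ≈ 0.93; the study is adequately powered (power ≥ 0.80)

Power calculation (one-sample t-test, normal approximation):
z_β = d · √n - z_{α/2}
z_β = 0.26 · √146 - 1.645
z_β = 0.26 · 12.083 - 1.645
z_β = 1.497

Power = Φ(z_β) = Φ(1.497) ≈ 0.933

Effect size d = 0.26 is small by Cohen's convention (0.2/0.5/0.8).

Threshold: power ≥ 0.80 is conventionally adequate.
Power ≈ 0.93 → the study is adequately powered (power ≥ 0.80).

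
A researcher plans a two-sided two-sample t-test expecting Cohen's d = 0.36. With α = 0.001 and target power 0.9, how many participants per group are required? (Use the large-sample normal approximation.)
n = 323 per group

Sample size formula (two-sample t-test, normal approximation):
n = 2 · ((z_{α/2} + z_β) / d)²

z_{α/2} = 3.291 (for α = 0.001, two-sided)
z_β = 1.282 (for power = 0.9)
d = 0.36

n = 2 · ((3.291 + 1.282) / 0.36)²
n = 2 · (12.703)²
n ≈ 322.73
Round up to the next whole number: n = 323 per group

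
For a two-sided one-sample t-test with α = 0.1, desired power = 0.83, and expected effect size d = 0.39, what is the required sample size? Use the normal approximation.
n = 45

Sample size formula (one-sample t-test, normal approximation):
n = ((z_{α/2} + z_β) / d)²

z_{α/2} = 1.645 (for α = 0.1, two-sided)
z_β = 0.954 (for power = 0.83)
d = 0.39

n = ((1.645 + 0.954) / 0.39)²
n = (6.664)²
n ≈ 44.41
Round up to the next whole number: n = 45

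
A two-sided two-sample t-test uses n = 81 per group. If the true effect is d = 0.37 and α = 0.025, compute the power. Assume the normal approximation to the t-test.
Power ≈ 0.55

Power calculation (two-sample t-test, normal approximation):
z_β = d · √(n/2) - z_{α/2}
z_β = 0.37 · √(81/2) - 2.241
z_β = 0.37 · 6.364 - 2.241
z_β = 0.113

Power = Φ(z_β) = Φ(0.113) ≈ 0.545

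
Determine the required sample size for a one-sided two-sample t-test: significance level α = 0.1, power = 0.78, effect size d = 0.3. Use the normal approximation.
n = 94 per group

Sample size formula (two-sample t-test, normal approximation):
n = 2 · ((z_α + z_β) / d)²

z_α = 1.282 (for α = 0.1, one-sided)
z_β = 0.772 (for power = 0.78)
d = 0.3

n = 2 · ((1.282 + 0.772) / 0.3)²
n = 2 · (6.847)²
n ≈ 93.76
Round up to the next whole number: n = 94 per group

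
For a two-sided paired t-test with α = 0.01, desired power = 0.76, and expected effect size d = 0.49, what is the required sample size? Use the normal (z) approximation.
n = 45 pairs

Sample size formula (paired t-test, normal approximation):
n = ((z_{α/2} + z_β) / d)²

z_{α/2} = 2.576 (for α = 0.01, two-sided)
z_β = 0.706 (for power = 0.76)
d = 0.49

n = ((2.576 + 0.706) / 0.49)²
n = (6.698)²
n ≈ 44.86
Round up to the next whole number: n = 45 pairs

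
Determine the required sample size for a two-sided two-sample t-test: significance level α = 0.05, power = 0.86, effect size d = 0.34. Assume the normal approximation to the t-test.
n = 160 per group

Sample size formula (two-sample t-test, normal approximation):
n = 2 · ((z_{α/2} + z_β) / d)²

z_{α/2} = 1.960 (for α = 0.05, two-sided)
z_β = 1.080 (for power = 0.86)
d = 0.34

n = 2 · ((1.960 + 1.080) / 0.34)²
n = 2 · (8.941)²
n ≈ 159.88
Round up to the next whole number: n = 160 per group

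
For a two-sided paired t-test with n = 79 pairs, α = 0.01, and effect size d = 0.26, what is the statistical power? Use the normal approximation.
Power ≈ 0.40

Power calculation (paired t-test, normal approximation):
z_β = d · √n - z_{α/2}
z_β = 0.26 · √79 - 2.576
z_β = 0.26 · 8.888 - 2.576
z_β = -0.265

Power = Φ(z_β) = Φ(-0.265) ≈ 0.396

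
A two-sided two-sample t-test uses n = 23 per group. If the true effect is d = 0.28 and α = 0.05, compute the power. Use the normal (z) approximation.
Power ≈ 0.16

Power calculation (two-sample t-test, normal approximation):
z_β = d · √(n/2) - z_{α/2}
z_β = 0.28 · √(23/2) - 1.960
z_β = 0.28 · 3.391 - 1.960
z_β = -1.010

Power = Φ(z_β) = Φ(-1.010) ≈ 0.156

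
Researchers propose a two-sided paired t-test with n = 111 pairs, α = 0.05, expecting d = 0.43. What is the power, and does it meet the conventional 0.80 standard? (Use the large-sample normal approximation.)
Power ≈ 0.99; the study is adequately powered (power ≥ 0.80)

Power calculation (paired t-test, normal approximation):
z_β = d · √n - z_{α/2}
z_β = 0.43 · √111 - 1.960
z_β = 0.43 · 10.536 - 1.960
z_β = 2.570

Power = Φ(z_β) = Φ(2.570) ≈ 0.995

Effect size d = 0.43 is small by Cohen's convention (0.2/0.5/0.8).

Threshold: power ≥ 0.80 is conventionally adequate.
Power ≈ 0.99 → the study is adequately powered (power ≥ 0.80).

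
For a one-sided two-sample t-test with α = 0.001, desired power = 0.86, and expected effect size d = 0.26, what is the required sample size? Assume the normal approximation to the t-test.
n = 515 per group

Sample size formula (two-sample t-test, normal approximation):
n = 2 · ((z_α + z_β) / d)²

z_α = 3.090 (for α = 0.001, one-sided)
z_β = 1.080 (for power = 0.86)
d = 0.26

n = 2 · ((3.090 + 1.080) / 0.26)²
n = 2 · (16.038)²
n ≈ 514.43
Round up to the next whole number: n = 515 per group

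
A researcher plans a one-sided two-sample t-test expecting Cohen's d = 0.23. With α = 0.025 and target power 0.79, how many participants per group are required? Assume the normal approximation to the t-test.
n = 290 per group

Sample size formula (two-sample t-test, normal approximation):
n = 2 · ((z_α + z_β) / d)²

z_α = 1.960 (for α = 0.025, one-sided)
z_β = 0.806 (for power = 0.79)
d = 0.23

n = 2 · ((1.960 + 0.806) / 0.23)²
n = 2 · (12.026)²
n ≈ 289.25
Round up to the next whole number: n = 290 per group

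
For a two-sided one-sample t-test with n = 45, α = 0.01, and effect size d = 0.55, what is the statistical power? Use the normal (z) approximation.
Power ≈ 0.87

Power calculation (one-sample t-test, normal approximation):
z_β = d · √n - z_{α/2}
z_β = 0.55 · √45 - 2.576
z_β = 0.55 · 6.708 - 2.576
z_β = 1.114

Power = Φ(z_β) = Φ(1.114) ≈ 0.867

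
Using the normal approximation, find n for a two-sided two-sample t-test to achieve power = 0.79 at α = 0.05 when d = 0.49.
n = 64 per group

Sample size formula (two-sample t-test, normal approximation):
n = 2 · ((z_{α/2} + z_β) / d)²

z_{α/2} = 1.960 (for α = 0.05, two-sided)
z_β = 0.806 (for power = 0.79)
d = 0.49

n = 2 · ((1.960 + 0.806) / 0.49)²
n = 2 · (5.645)²
n ≈ 63.73
Round up to the next whole number: n = 64 per group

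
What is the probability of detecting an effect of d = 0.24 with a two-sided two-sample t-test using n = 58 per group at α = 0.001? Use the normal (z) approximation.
Power ≈ 0.02

Power calculation (two-sample t-test, normal approximation):
z_β = d · √(n/2) - z_{α/2}
z_β = 0.24 · √(58/2) - 3.291
z_β = 0.24 · 5.385 - 3.291
z_β = -1.998

Power = Φ(z_β) = Φ(-1.998) ≈ 0.023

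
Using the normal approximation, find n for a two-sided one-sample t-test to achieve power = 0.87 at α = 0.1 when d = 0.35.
n = 63

Sample size formula (one-sample t-test, normal approximation):
n = ((z_{α/2} + z_β) / d)²

z_{α/2} = 1.645 (for α = 0.1, two-sided)
z_β = 1.126 (for power = 0.87)
d = 0.35

n = ((1.645 + 1.126) / 0.35)²
n = (7.917)²
n ≈ 62.68
Round up to the next whole number: n = 63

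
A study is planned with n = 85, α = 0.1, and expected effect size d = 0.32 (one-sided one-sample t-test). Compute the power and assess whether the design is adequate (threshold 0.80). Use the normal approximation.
Power ≈ 0.95; the study is adequately powered (power ≥ 0.80)

Power calculation (one-sample t-test, normal approximation):
z_β = d · √n - z_α
z_β = 0.32 · √85 - 1.282
z_β = 0.32 · 9.220 - 1.282
z_β = 1.669

Power = Φ(z_β) = Φ(1.669) ≈ 0.952

Effect size d = 0.32 is small by Cohen's convention (0.2/0.5/0.8).

Threshold: power ≥ 0.80 is conventionally adequate.
Power ≈ 0.95 → the study is adequately powered (power ≥ 0.80).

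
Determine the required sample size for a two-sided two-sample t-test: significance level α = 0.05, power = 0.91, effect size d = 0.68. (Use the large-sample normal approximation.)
n = 48 per group

Sample size formula (two-sample t-test, normal approximation):
n = 2 · ((z_{α/2} + z_β) / d)²

z_{α/2} = 1.960 (for α = 0.05, two-sided)
z_β = 1.341 (for power = 0.91)
d = 0.68

n = 2 · ((1.960 + 1.341) / 0.68)²
n = 2 · (4.854)²
n ≈ 47.12
Round up to the next whole number: n = 48 per group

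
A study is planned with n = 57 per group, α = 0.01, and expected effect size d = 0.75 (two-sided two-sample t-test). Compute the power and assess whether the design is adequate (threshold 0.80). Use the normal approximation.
Power ≈ 0.92; the study is adequately powered (power ≥ 0.80)

Power calculation (two-sample t-test, normal approximation):
z_β = d · √(n/2) - z_{α/2}
z_β = 0.75 · √(57/2) - 2.576
z_β = 0.75 · 5.339 - 2.576
z_β = 1.428

Power = Φ(z_β) = Φ(1.428) ≈ 0.923

Effect size d = 0.75 is medium by Cohen's convention (0.2/0.5/0.8).

Threshold: power ≥ 0.80 is conventionally adequate.
Power ≈ 0.92 → the study is adequately powered (power ≥ 0.80).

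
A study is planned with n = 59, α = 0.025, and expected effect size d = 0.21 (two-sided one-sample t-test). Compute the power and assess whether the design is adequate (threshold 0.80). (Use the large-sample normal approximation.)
Power ≈ 0.26; the study is underpowered (power < 0.80)

Power calculation (one-sample t-test, normal approximation):
z_β = d · √n - z_{α/2}
z_β = 0.21 · √59 - 2.241
z_β = 0.21 · 7.681 - 2.241
z_β = -0.628

Power = Φ(z_β) = Φ(-0.628) ≈ 0.265

Effect size d = 0.21 is small by Cohen's convention (0.2/0.5/0.8).

Threshold: power ≥ 0.80 is conventionally adequate.
Power ≈ 0.26 → the study is underpowered (power < 0.80).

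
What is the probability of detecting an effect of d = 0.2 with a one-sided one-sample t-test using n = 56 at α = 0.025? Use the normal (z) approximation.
Power ≈ 0.32

Power calculation (one-sample t-test, normal approximation):
z_β = d · √n - z_α
z_β = 0.2 · √56 - 1.960
z_β = 0.2 · 7.483 - 1.960
z_β = -0.463

Power = Φ(z_β) = Φ(-0.463) ≈ 0.322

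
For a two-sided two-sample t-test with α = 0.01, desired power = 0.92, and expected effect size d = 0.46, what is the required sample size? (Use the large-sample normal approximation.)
n = 150 per group

Sample size formula (two-sample t-test, normal approximation):
n = 2 · ((z_{α/2} + z_β) / d)²

z_{α/2} = 2.576 (for α = 0.01, two-sided)
z_β = 1.405 (for power = 0.92)
d = 0.46

n = 2 · ((2.576 + 1.405) / 0.46)²
n = 2 · (8.654)²
n ≈ 149.78
Round up to the next whole number: n = 150 per group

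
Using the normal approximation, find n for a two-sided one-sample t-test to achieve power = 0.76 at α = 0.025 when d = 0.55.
n = 29

Sample size formula (one-sample t-test, normal approximation):
n = ((z_{α/2} + z_β) / d)²

z_{α/2} = 2.241 (for α = 0.025, two-sided)
z_β = 0.706 (for power = 0.76)
d = 0.55

n = ((2.241 + 0.706) / 0.55)²
n = (5.358)²
n ≈ 28.71
Round up to the next whole number: n = 29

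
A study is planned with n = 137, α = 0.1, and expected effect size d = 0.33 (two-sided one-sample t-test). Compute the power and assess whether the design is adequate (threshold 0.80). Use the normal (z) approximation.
Power ≈ 0.99; the study is adequately powered (power ≥ 0.80)

Power calculation (one-sample t-test, normal approximation):
z_β = d · √n - z_{α/2}
z_β = 0.33 · √137 - 1.645
z_β = 0.33 · 11.705 - 1.645
z_β = 2.218

Power = Φ(z_β) = Φ(2.218) ≈ 0.987

Effect size d = 0.33 is small by Cohen's convention (0.2/0.5/0.8).

Threshold: power ≥ 0.80 is conventionally adequate.
Power ≈ 0.99 → the study is adequately powered (power ≥ 0.80).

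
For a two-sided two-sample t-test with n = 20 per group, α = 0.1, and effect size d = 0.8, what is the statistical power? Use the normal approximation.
Power ≈ 0.81

Power calculation (two-sample t-test, normal approximation):
z_β = d · √(n/2) - z_{α/2}
z_β = 0.8 · √(20/2) - 1.645
z_β = 0.8 · 3.162 - 1.645
z_β = 0.885

Power = Φ(z_β) = Φ(0.885) ≈ 0.812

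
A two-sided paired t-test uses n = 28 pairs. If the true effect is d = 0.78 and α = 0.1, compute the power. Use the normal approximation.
Power ≈ 0.99

Power calculation (paired t-test, normal approximation):
z_β = d · √n - z_{α/2}
z_β = 0.78 · √28 - 1.645
z_β = 0.78 · 5.292 - 1.645
z_β = 2.483

Power = Φ(z_β) = Φ(2.483) ≈ 0.993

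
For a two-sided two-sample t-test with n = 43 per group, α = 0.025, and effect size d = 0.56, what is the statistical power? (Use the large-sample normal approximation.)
Power ≈ 0.64

Power calculation (two-sample t-test, normal approximation):
z_β = d · √(n/2) - z_{α/2}
z_β = 0.56 · √(43/2) - 2.241
z_β = 0.56 · 4.637 - 2.241
z_β = 0.355

Power = Φ(z_β) = Φ(0.355) ≈ 0.639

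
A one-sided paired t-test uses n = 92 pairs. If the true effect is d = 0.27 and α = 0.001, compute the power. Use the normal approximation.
Power ≈ 0.31

Power calculation (paired t-test, normal approximation):
z_β = d · √n - z_α
z_β = 0.27 · √92 - 3.090
z_β = 0.27 · 9.592 - 3.090
z_β = -0.500

Power = Φ(z_β) = Φ(-0.500) ≈ 0.308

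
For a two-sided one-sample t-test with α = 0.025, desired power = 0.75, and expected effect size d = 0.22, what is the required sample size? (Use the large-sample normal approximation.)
n = 176

Sample size formula (one-sample t-test, normal approximation):
n = ((z_{α/2} + z_β) / d)²

z_{α/2} = 2.241 (for α = 0.025, two-sided)
z_β = 0.674 (for power = 0.75)
d = 0.22

n = ((2.241 + 0.674) / 0.22)²
n = (13.250)²
n ≈ 175.56
Round up to the next whole number: n = 176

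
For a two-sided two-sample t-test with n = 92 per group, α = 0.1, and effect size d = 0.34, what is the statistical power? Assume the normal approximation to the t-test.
Power ≈ 0.75

Power calculation (two-sample t-test, normal approximation):
z_β = d · √(n/2) - z_{α/2}
z_β = 0.34 · √(92/2) - 1.645
z_β = 0.34 · 6.782 - 1.645
z_β = 0.661

Power = Φ(z_β) = Φ(0.661) ≈ 0.746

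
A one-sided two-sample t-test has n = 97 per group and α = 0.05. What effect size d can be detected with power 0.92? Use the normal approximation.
d ≈ 0.44

Minimum detectable effect (two-sample t-test, normal approximation):
d = (z_α + z_β) / √(n/2)
d = (1.645 + 1.405) / √(97/2)
d = 3.050 / 6.964
d ≈ 0.44

By Cohen's convention (0.2 small / 0.5 medium / 0.8 large): small effect.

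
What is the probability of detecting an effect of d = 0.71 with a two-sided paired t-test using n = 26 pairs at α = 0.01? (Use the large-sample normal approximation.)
Power ≈ 0.85

Power calculation (paired t-test, normal approximation):
z_β = d · √n - z_{α/2}
z_β = 0.71 · √26 - 2.576
z_β = 0.71 · 5.099 - 2.576
z_β = 1.044

Power = Φ(z_β) = Φ(1.044) ≈ 0.852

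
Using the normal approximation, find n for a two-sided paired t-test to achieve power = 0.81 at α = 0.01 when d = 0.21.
n = 271 pairs

Sample size formula (paired t-test, normal approximation):
n = ((z_{α/2} + z_β) / d)²

z_{α/2} = 2.576 (for α = 0.01, two-sided)
z_β = 0.878 (for power = 0.81)
d = 0.21

n = ((2.576 + 0.878) / 0.21)²
n = (16.448)²
n ≈ 270.54
Round up to the next whole number: n = 271 pairs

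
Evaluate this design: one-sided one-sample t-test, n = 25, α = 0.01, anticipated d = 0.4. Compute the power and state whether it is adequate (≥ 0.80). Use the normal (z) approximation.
Power ≈ 0.37; the study is underpowered (power < 0.80)

Power calculation (one-sample t-test, normal approximation):
z_β = d · √n - z_α
z_β = 0.4 · √25 - 2.326
z_β = 0.4 · 5.000 - 2.326
z_β = -0.326

Power = Φ(z_β) = Φ(-0.326) ≈ 0.372

Effect size d = 0.4 is small by Cohen's convention (0.2/0.5/0.8).

Threshold: power ≥ 0.80 is conventionally adequate.
Power ≈ 0.37 → the study is underpowered (power < 0.80).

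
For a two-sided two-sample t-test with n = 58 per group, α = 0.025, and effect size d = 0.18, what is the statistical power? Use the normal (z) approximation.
Power ≈ 0.10

Power calculation (two-sample t-test, normal approximation):
z_β = d · √(n/2) - z_{α/2}
z_β = 0.18 · √(58/2) - 2.241
z_β = 0.18 · 5.385 - 2.241
z_β = -1.272

Power = Φ(z_β) = Φ(-1.272) ≈ 0.102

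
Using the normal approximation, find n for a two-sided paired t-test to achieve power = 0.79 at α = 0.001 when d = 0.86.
n = 23 pairs

Sample size formula (paired t-test, normal approximation):
n = ((z_{α/2} + z_β) / d)²

z_{α/2} = 3.291 (for α = 0.001, two-sided)
z_β = 0.806 (for power = 0.79)
d = 0.86

n = ((3.291 + 0.806) / 0.86)²
n = (4.764)²
n ≈ 22.70
Round up to the next whole number: n = 23 pairs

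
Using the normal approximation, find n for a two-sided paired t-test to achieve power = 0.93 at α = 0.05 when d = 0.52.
n = 44 pairs

Sample size formula (paired t-test, normal approximation):
n = ((z_{α/2} + z_β) / d)²

z_{α/2} = 1.960 (for α = 0.05, two-sided)
z_β = 1.476 (for power = 0.93)
d = 0.52

n = ((1.960 + 1.476) / 0.52)²
n = (6.608)²
n ≈ 43.67
Round up to the next whole number: n = 44 pairs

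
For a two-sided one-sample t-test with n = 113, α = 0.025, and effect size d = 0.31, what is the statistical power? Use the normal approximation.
Power ≈ 0.85

Power calculation (one-sample t-test, normal approximation):
z_β = d · √n - z_{α/2}
z_β = 0.31 · √113 - 2.241
z_β = 0.31 · 10.630 - 2.241
z_β = 1.054

Power = Φ(z_β) = Φ(1.054) ≈ 0.854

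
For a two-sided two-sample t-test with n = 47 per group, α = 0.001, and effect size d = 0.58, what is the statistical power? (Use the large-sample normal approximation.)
Power ≈ 0.32

Power calculation (two-sample t-test, normal approximation):
z_β = d · √(n/2) - z_{α/2}
z_β = 0.58 · √(47/2) - 3.291
z_β = 0.58 · 4.848 - 3.291
z_β = -0.479

Power = Φ(z_β) = Φ(-0.479) ≈ 0.316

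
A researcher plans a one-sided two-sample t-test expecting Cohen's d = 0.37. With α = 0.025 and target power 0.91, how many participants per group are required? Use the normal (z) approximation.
n = 160 per group

Sample size formula (two-sample t-test, normal approximation):
n = 2 · ((z_α + z_β) / d)²

z_α = 1.960 (for α = 0.025, one-sided)
z_β = 1.341 (for power = 0.91)
d = 0.37

n = 2 · ((1.960 + 1.341) / 0.37)²
n = 2 · (8.922)²
n ≈ 159.20
Round up to the next whole number: n = 160 per group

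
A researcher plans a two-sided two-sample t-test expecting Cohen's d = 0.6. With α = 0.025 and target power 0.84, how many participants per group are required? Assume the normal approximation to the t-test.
n = 59 per group

Sample size formula (two-sample t-test, normal approximation):
n = 2 · ((z_{α/2} + z_β) / d)²

z_{α/2} = 2.241 (for α = 0.025, two-sided)
z_β = 0.994 (for power = 0.84)
d = 0.6

n = 2 · ((2.241 + 0.994) / 0.6)²
n = 2 · (5.392)²
n ≈ 58.15
Round up to the next whole number: n = 59 per group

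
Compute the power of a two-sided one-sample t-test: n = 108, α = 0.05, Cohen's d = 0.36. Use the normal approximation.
Power ≈ 0.96

Power calculation (one-sample t-test, normal approximation):
z_β = d · √n - z_{α/2}
z_β = 0.36 · √108 - 1.960
z_β = 0.36 · 10.392 - 1.960
z_β = 1.781

Power = Φ(z_β) = Φ(1.781) ≈ 0.963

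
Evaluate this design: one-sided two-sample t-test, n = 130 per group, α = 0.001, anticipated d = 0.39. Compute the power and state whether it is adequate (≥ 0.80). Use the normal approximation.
Power ≈ 0.52; the study is underpowered (power < 0.80)

Power calculation (two-sample t-test, normal approximation):
z_β = d · √(n/2) - z_α
z_β = 0.39 · √(130/2) - 3.090
z_β = 0.39 · 8.062 - 3.090
z_β = 0.054

Power = Φ(z_β) = Φ(0.054) ≈ 0.522

Effect size d = 0.39 is small by Cohen's convention (0.2/0.5/0.8).

Threshold: power ≥ 0.80 is conventionally adequate.
Power ≈ 0.52 → the study is underpowered (power < 0.80).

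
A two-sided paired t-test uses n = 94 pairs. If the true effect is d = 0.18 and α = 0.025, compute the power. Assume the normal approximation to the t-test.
Power ≈ 0.31

Power calculation (paired t-test, normal approximation):
z_β = d · √n - z_{α/2}
z_β = 0.18 · √94 - 2.241
z_β = 0.18 · 9.695 - 2.241
z_β = -0.496

Power = Φ(z_β) = Φ(-0.496) ≈ 0.310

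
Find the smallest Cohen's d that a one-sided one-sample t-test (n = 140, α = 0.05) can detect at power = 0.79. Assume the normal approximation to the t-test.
d ≈ 0.21

Minimum detectable effect (one-sample t-test, normal approximation):
d = (z_α + z_β) / √n
d = (1.645 + 0.806) / √140
d = 2.451 / 11.832
d ≈ 0.21

By Cohen's convention (0.2 small / 0.5 medium / 0.8 large): small effect.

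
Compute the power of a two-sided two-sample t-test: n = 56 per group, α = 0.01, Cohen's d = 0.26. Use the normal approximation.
Power ≈ 0.12

Power calculation (two-sample t-test, normal approximation):
z_β = d · √(n/2) - z_{α/2}
z_β = 0.26 · √(56/2) - 2.576
z_β = 0.26 · 5.292 - 2.576
z_β = -1.200

Power = Φ(z_β) = Φ(-1.200) ≈ 0.115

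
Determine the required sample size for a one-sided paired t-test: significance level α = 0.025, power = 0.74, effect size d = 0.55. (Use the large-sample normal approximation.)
n = 23 pairs

Sample size formula (paired t-test, normal approximation):
n = ((z_α + z_β) / d)²

z_α = 1.960 (for α = 0.025, one-sided)
z_β = 0.643 (for power = 0.74)
d = 0.55

n = ((1.960 + 0.643) / 0.55)²
n = (4.733)²
n ≈ 22.40
Round up to the next whole number: n = 23 pairs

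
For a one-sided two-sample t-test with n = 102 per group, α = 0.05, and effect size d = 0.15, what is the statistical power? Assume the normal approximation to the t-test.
Power ≈ 0.28

Power calculation (two-sample t-test, normal approximation):
z_β = d · √(n/2) - z_α
z_β = 0.15 · √(102/2) - 1.645
z_β = 0.15 · 7.141 - 1.645
z_β = -0.574

Power = Φ(z_β) = Φ(-0.574) ≈ 0.283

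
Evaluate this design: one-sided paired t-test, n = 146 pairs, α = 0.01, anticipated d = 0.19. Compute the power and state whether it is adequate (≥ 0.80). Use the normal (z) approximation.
Power ≈ 0.49; the study is underpowered (power < 0.80)

Power calculation (paired t-test, normal approximation):
z_β = d · √n - z_α
z_β = 0.19 · √146 - 2.326
z_β = 0.19 · 12.083 - 2.326
z_β = -0.031

Power = Φ(z_β) = Φ(-0.031) ≈ 0.488

Effect size d = 0.19 is very small by Cohen's convention (0.2/0.5/0.8).

Threshold: power ≥ 0.80 is conventionally adequate.
Power ≈ 0.49 → the study is underpowered (power < 0.80).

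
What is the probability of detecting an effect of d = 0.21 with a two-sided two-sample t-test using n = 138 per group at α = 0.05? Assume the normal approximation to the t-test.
Power ≈ 0.41

Power calculation (two-sample t-test, normal approximation):
z_β = d · √(n/2) - z_{α/2}
z_β = 0.21 · √(138/2) - 1.960
z_β = 0.21 · 8.307 - 1.960
z_β = -0.216

Power = Φ(z_β) = Φ(-0.216) ≈ 0.415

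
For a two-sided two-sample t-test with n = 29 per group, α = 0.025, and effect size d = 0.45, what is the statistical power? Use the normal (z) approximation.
Power ≈ 0.30

Power calculation (two-sample t-test, normal approximation):
z_β = d · √(n/2) - z_{α/2}
z_β = 0.45 · √(29/2) - 2.241
z_β = 0.45 · 3.808 - 2.241
z_β = -0.528

Power = Φ(z_β) = Φ(-0.528) ≈ 0.299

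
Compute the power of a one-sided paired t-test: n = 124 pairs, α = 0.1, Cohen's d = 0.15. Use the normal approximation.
Power ≈ 0.65

Power calculation (paired t-test, normal approximation):
z_β = d · √n - z_α
z_β = 0.15 · √124 - 1.282
z_β = 0.15 · 11.136 - 1.282
z_β = 0.389

Power = Φ(z_β) = Φ(0.389) ≈ 0.651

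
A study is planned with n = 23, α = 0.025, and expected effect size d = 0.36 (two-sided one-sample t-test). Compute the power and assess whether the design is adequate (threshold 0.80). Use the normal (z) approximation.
Power ≈ 0.30; the study is underpowered (power < 0.80)

Power calculation (one-sample t-test, normal approximation):
z_β = d · √n - z_{α/2}
z_β = 0.36 · √23 - 2.241
z_β = 0.36 · 4.796 - 2.241
z_β = -0.515

Power = Φ(z_β) = Φ(-0.515) ≈ 0.303

Effect size d = 0.36 is small by Cohen's convention (0.2/0.5/0.8).

Threshold: power ≥ 0.80 is conventionally adequate.
Power ≈ 0.30 → the study is underpowered (power < 0.80).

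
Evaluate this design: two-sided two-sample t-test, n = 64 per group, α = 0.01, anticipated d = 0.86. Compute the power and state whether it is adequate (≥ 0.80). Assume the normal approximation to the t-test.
Power ≈ 0.99; the study is adequately powered (power ≥ 0.80)

Power calculation (two-sample t-test, normal approximation):
z_β = d · √(n/2) - z_{α/2}
z_β = 0.86 · √(64/2) - 2.576
z_β = 0.86 · 5.657 - 2.576
z_β = 2.289

Power = Φ(z_β) = Φ(2.289) ≈ 0.989

Effect size d = 0.86 is large by Cohen's convention (0.2/0.5/0.8).

Threshold: power ≥ 0.80 is conventionally adequate.
Power ≈ 0.99 → the study is adequately powered (power ≥ 0.80).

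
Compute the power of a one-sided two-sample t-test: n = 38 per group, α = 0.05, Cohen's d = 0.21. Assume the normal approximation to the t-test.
Power ≈ 0.23

Power calculation (two-sample t-test, normal approximation):
z_β = d · √(n/2) - z_α
z_β = 0.21 · √(38/2) - 1.645
z_β = 0.21 · 4.359 - 1.645
z_β = -0.729

Power = Φ(z_β) = Φ(-0.729) ≈ 0.233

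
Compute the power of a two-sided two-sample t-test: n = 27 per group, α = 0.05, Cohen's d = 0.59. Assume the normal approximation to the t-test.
Power ≈ 0.58

Power calculation (two-sample t-test, normal approximation):
z_β = d · √(n/2) - z_{α/2}
z_β = 0.59 · √(27/2) - 1.960
z_β = 0.59 · 3.674 - 1.960
z_β = 0.208

Power = Φ(z_β) = Φ(0.208) ≈ 0.582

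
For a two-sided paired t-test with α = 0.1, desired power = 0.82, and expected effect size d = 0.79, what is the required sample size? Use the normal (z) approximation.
n = 11 pairs

Sample size formula (paired t-test, normal approximation):
n = ((z_{α/2} + z_β) / d)²

z_{α/2} = 1.645 (for α = 0.1, two-sided)
z_β = 0.915 (for power = 0.82)
d = 0.79

n = ((1.645 + 0.915) / 0.79)²
n = (3.241)²
n ≈ 10.50
Round up to the next whole number: n = 11 pairs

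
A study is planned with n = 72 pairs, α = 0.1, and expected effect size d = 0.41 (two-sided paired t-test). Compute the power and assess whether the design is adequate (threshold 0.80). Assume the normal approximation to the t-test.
Power ≈ 0.97; the study is adequately powered (power ≥ 0.80)

Power calculation (paired t-test, normal approximation):
z_β = d · √n - z_{α/2}
z_β = 0.41 · √72 - 1.645
z_β = 0.41 · 8.485 - 1.645
z_β = 1.834

Power = Φ(z_β) = Φ(1.834) ≈ 0.967

Effect size d = 0.41 is small by Cohen's convention (0.2/0.5/0.8).

Threshold: power ≥ 0.80 is conventionally adequate.
Power ≈ 0.97 → the study is adequately powered (power ≥ 0.80).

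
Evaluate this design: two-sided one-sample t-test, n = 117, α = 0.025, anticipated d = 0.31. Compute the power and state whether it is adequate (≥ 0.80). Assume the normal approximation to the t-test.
Power ≈ 0.87; the study is adequately powered (power ≥ 0.80)

Power calculation (one-sample t-test, normal approximation):
z_β = d · √n - z_{α/2}
z_β = 0.31 · √117 - 2.241
z_β = 0.31 · 10.817 - 2.241
z_β = 1.112

Power = Φ(z_β) = Φ(1.112) ≈ 0.867

Effect size d = 0.31 is small by Cohen's convention (0.2/0.5/0.8).

Threshold: power ≥ 0.80 is conventionally adequate.
Power ≈ 0.87 → the study is adequately powered (power ≥ 0.80).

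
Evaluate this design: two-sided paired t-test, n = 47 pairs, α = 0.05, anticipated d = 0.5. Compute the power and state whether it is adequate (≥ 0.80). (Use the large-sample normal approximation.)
Power ≈ 0.93; the study is adequately powered (power ≥ 0.80)

Power calculation (paired t-test, normal approximation):
z_β = d · √n - z_{α/2}
z_β = 0.5 · √47 - 1.960
z_β = 0.5 · 6.856 - 1.960
z_β = 1.468

Power = Φ(z_β) = Φ(1.468) ≈ 0.929

Effect size d = 0.5 is medium by Cohen's convention (0.2/0.5/0.8).

Threshold: power ≥ 0.80 is conventionally adequate.
Power ≈ 0.93 → the study is adequately powered (power ≥ 0.80).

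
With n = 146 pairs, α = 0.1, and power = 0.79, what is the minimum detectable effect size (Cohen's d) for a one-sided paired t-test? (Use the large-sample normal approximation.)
d ≈ 0.17

Minimum detectable effect (paired t-test, normal approximation):
d = (z_α + z_β) / √n
d = (1.282 + 0.806) / √146
d = 2.088 / 12.083
d ≈ 0.17

By Cohen's convention (0.2 small / 0.5 medium / 0.8 large): very small effect.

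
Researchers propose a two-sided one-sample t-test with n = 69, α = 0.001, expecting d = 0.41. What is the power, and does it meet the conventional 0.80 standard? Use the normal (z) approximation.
Power ≈ 0.55; the study is underpowered (power < 0.80)

Power calculation (one-sample t-test, normal approximation):
z_β = d · √n - z_{α/2}
z_β = 0.41 · √69 - 3.291
z_β = 0.41 · 8.307 - 3.291
z_β = 0.115

Power = Φ(z_β) = Φ(0.115) ≈ 0.546

Effect size d = 0.41 is small by Cohen's convention (0.2/0.5/0.8).

Threshold: power ≥ 0.80 is conventionally adequate.
Power ≈ 0.55 → the study is underpowered (power < 0.80).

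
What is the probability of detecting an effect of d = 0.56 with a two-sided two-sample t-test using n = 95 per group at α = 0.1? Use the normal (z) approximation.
Power ≈ 0.99

Power calculation (two-sample t-test, normal approximation):
z_β = d · √(n/2) - z_{α/2}
z_β = 0.56 · √(95/2) - 1.645
z_β = 0.56 · 6.892 - 1.645
z_β = 2.215

Power = Φ(z_β) = Φ(2.215) ≈ 0.987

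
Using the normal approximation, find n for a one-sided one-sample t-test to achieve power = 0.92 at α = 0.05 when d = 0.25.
n = 149

Sample size formula (one-sample t-test, normal approximation):
n = ((z_α + z_β) / d)²

z_α = 1.645 (for α = 0.05, one-sided)
z_β = 1.405 (for power = 0.92)
d = 0.25

n = ((1.645 + 1.405) / 0.25)²
n = (12.200)²
n ≈ 148.84
Round up to the next whole number: n = 149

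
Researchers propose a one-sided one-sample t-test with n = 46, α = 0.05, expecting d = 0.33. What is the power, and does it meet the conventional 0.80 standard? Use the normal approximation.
Power ≈ 0.72; the study is underpowered (power < 0.80)

Power calculation (one-sample t-test, normal approximation):
z_β = d · √n - z_α
z_β = 0.33 · √46 - 1.645
z_β = 0.33 · 6.782 - 1.645
z_β = 0.593

Power = Φ(z_β) = Φ(0.593) ≈ 0.724

Effect size d = 0.33 is small by Cohen's convention (0.2/0.5/0.8).

Threshold: power ≥ 0.80 is conventionally adequate.
Power ≈ 0.72 → the study is underpowered (power < 0.80).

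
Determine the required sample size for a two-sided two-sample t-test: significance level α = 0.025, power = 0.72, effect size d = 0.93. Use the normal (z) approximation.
n = 19 per group

Sample size formula (two-sample t-test, normal approximation):
n = 2 · ((z_{α/2} + z_β) / d)²

z_{α/2} = 2.241 (for α = 0.025, two-sided)
z_β = 0.583 (for power = 0.72)
d = 0.93

n = 2 · ((2.241 + 0.583) / 0.93)²
n = 2 · (3.037)²
n ≈ 18.45
Round up to the next whole number: n = 19 per group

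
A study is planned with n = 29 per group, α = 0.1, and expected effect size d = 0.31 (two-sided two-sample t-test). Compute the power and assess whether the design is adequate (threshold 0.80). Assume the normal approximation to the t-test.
Power ≈ 0.32; the study is underpowered (power < 0.80)

Power calculation (two-sample t-test, normal approximation):
z_β = d · √(n/2) - z_{α/2}
z_β = 0.31 · √(29/2) - 1.645
z_β = 0.31 · 3.808 - 1.645
z_β = -0.464

Power = Φ(z_β) = Φ(-0.464) ≈ 0.321

Effect size d = 0.31 is small by Cohen's convention (0.2/0.5/0.8).

Threshold: power ≥ 0.80 is conventionally adequate.
Power ≈ 0.32 → the study is underpowered (power < 0.80).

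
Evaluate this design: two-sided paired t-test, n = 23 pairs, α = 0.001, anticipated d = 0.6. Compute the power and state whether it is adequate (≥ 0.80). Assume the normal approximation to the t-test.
Power ≈ 0.34; the study is underpowered (power < 0.80)

Power calculation (paired t-test, normal approximation):
z_β = d · √n - z_{α/2}
z_β = 0.6 · √23 - 3.291
z_β = 0.6 · 4.796 - 3.291
z_β = -0.413

Power = Φ(z_β) = Φ(-0.413) ≈ 0.340

Effect size d = 0.6 is medium by Cohen's convention (0.2/0.5/0.8).

Threshold: power ≥ 0.80 is conventionally adequate.
Power ≈ 0.34 → the study is underpowered (power < 0.80).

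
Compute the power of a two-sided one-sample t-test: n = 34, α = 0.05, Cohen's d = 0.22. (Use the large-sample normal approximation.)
Power ≈ 0.25

Power calculation (one-sample t-test, normal approximation):
z_β = d · √n - z_{α/2}
z_β = 0.22 · √34 - 1.960
z_β = 0.22 · 5.831 - 1.960
z_β = -0.677

Power = Φ(z_β) = Φ(-0.677) ≈ 0.249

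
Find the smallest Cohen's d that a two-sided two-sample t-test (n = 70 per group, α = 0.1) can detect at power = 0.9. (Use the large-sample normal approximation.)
d ≈ 0.49

Minimum detectable effect (two-sample t-test, normal approximation):
d = (z_{α/2} + z_β) / √(n/2)
d = (1.645 + 1.282) / √(70/2)
d = 2.926 / 5.916
d ≈ 0.49

By Cohen's convention (0.2 small / 0.5 medium / 0.8 large): small effect.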